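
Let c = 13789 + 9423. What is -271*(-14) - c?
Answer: -19418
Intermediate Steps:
c = 23212
-271*(-14) - c = -271*(-14) - 1*23212 = 3794 - 23212 = -19418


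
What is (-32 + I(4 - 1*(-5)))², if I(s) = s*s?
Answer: 2401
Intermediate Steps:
I(s) = s²
(-32 + I(4 - 1*(-5)))² = (-32 + (4 - 1*(-5))²)² = (-32 + (4 + 5)²)² = (-32 + 9²)² = (-32 + 81)² = 49² = 2401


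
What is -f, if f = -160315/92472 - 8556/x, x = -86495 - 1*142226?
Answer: 35876216683/21150288312 ≈ 1.6963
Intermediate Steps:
x = -228721 (x = -86495 - 142226 = -228721)
f = -35876216683/21150288312 (f = -160315/92472 - 8556/(-228721) = -160315*1/92472 - 8556*(-1/228721) = -160315/92472 + 8556/228721 = -35876216683/21150288312 ≈ -1.6963)
-f = -1*(-35876216683/21150288312) = 35876216683/21150288312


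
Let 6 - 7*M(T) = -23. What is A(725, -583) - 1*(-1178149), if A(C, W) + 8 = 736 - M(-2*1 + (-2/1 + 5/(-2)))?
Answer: 8252110/7 ≈ 1.1789e+6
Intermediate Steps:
M(T) = 29/7 (M(T) = 6/7 - 1/7*(-23) = 6/7 + 23/7 = 29/7)
A(C, W) = 5067/7 (A(C, W) = -8 + (736 - 1*29/7) = -8 + (736 - 29/7) = -8 + 5123/7 = 5067/7)
A(725, -583) - 1*(-1178149) = 5067/7 - 1*(-1178149) = 5067/7 + 1178149 = 8252110/7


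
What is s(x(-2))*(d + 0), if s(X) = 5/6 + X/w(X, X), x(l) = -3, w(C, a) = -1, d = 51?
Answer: 391/2 ≈ 195.50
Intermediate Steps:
s(X) = 5/6 - X (s(X) = 5/6 + X/(-1) = 5*(1/6) + X*(-1) = 5/6 - X)
s(x(-2))*(d + 0) = (5/6 - 1*(-3))*(51 + 0) = (5/6 + 3)*51 = (23/6)*51 = 391/2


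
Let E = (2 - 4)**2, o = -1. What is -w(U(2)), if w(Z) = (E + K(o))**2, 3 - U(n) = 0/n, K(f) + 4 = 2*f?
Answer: -4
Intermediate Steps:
K(f) = -4 + 2*f
E = 4 (E = (-2)**2 = 4)
U(n) = 3 (U(n) = 3 - 0/n = 3 - 1*0 = 3 + 0 = 3)
w(Z) = 4 (w(Z) = (4 + (-4 + 2*(-1)))**2 = (4 + (-4 - 2))**2 = (4 - 6)**2 = (-2)**2 = 4)
-w(U(2)) = -1*4 = -4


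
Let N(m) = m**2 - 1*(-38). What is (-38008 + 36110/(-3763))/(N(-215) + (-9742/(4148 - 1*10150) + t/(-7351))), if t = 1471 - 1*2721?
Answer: -1577979267487557/1920291969778346 ≈ -0.82174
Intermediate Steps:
N(m) = 38 + m**2 (N(m) = m**2 + 38 = 38 + m**2)
t = -1250 (t = 1471 - 2721 = -1250)
(-38008 + 36110/(-3763))/(N(-215) + (-9742/(4148 - 1*10150) + t/(-7351))) = (-38008 + 36110/(-3763))/((38 + (-215)**2) + (-9742/(4148 - 1*10150) - 1250/(-7351))) = (-38008 + 36110*(-1/3763))/((38 + 46225) + (-9742/(4148 - 10150) - 1250*(-1/7351))) = (-38008 - 36110/3763)/(46263 + (-9742/(-6002) + 1250/7351)) = -143060214/(3763*(46263 + (-9742*(-1/6002) + 1250/7351))) = -143060214/(3763*(46263 + (4871/3001 + 1250/7351))) = -143060214/(3763*(46263 + 39557971/22060351)) = -143060214/(3763*1020617576284/22060351) = -143060214/3763*22060351/1020617576284 = -1577979267487557/1920291969778346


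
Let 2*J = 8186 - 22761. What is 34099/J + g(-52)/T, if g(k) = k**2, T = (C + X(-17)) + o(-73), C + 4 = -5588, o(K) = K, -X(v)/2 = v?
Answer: -423433738/82071825 ≈ -5.1593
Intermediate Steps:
X(v) = -2*v
C = -5592 (C = -4 - 5588 = -5592)
J = -14575/2 (J = (8186 - 22761)/2 = (1/2)*(-14575) = -14575/2 ≈ -7287.5)
T = -5631 (T = (-5592 - 2*(-17)) - 73 = (-5592 + 34) - 73 = -5558 - 73 = -5631)
34099/J + g(-52)/T = 34099/(-14575/2) + (-52)**2/(-5631) = 34099*(-2/14575) + 2704*(-1/5631) = -68198/14575 - 2704/5631 = -423433738/82071825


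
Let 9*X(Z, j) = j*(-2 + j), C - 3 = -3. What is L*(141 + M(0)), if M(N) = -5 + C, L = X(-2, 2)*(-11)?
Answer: 0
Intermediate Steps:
C = 0 (C = 3 - 3 = 0)
X(Z, j) = j*(-2 + j)/9 (X(Z, j) = (j*(-2 + j))/9 = j*(-2 + j)/9)
L = 0 (L = ((⅑)*2*(-2 + 2))*(-11) = ((⅑)*2*0)*(-11) = 0*(-11) = 0)
M(N) = -5 (M(N) = -5 + 0 = -5)
L*(141 + M(0)) = 0*(141 - 5) = 0*136 = 0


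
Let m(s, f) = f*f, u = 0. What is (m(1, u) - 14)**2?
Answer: 196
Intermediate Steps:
m(s, f) = f**2
(m(1, u) - 14)**2 = (0**2 - 14)**2 = (0 - 14)**2 = (-14)**2 = 196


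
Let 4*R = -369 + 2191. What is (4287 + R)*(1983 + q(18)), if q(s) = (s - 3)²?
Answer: 10471440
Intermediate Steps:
R = 911/2 (R = (-369 + 2191)/4 = (¼)*1822 = 911/2 ≈ 455.50)
q(s) = (-3 + s)²
(4287 + R)*(1983 + q(18)) = (4287 + 911/2)*(1983 + (-3 + 18)²) = 9485*(1983 + 15²)/2 = 9485*(1983 + 225)/2 = (9485/2)*2208 = 10471440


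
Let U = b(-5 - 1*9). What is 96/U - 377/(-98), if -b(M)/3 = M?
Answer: 601/98 ≈ 6.1327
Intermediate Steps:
b(M) = -3*M
U = 42 (U = -3*(-5 - 1*9) = -3*(-5 - 9) = -3*(-14) = 42)
96/U - 377/(-98) = 96/42 - 377/(-98) = 96*(1/42) - 377*(-1/98) = 16/7 + 377/98 = 601/98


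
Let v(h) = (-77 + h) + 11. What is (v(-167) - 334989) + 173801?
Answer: -161421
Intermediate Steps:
v(h) = -66 + h
(v(-167) - 334989) + 173801 = ((-66 - 167) - 334989) + 173801 = (-233 - 334989) + 173801 = -335222 + 173801 = -161421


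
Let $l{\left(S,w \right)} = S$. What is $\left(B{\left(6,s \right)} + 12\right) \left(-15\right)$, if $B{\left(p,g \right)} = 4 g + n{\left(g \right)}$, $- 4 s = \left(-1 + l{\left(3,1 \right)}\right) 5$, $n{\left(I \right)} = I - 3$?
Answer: $\frac{105}{2} \approx 52.5$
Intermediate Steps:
$n{\left(I \right)} = -3 + I$ ($n{\left(I \right)} = I - 3 = -3 + I$)
$s = - \frac{5}{2}$ ($s = - \frac{\left(-1 + 3\right) 5}{4} = - \frac{2 \cdot 5}{4} = \left(- \frac{1}{4}\right) 10 = - \frac{5}{2} \approx -2.5$)
$B{\left(p,g \right)} = -3 + 5 g$ ($B{\left(p,g \right)} = 4 g + \left(-3 + g\right) = -3 + 5 g$)
$\left(B{\left(6,s \right)} + 12\right) \left(-15\right) = \left(\left(-3 + 5 \left(- \frac{5}{2}\right)\right) + 12\right) \left(-15\right) = \left(\left(-3 - \frac{25}{2}\right) + 12\right) \left(-15\right) = \left(- \frac{31}{2} + 12\right) \left(-15\right) = \left(- \frac{7}{2}\right) \left(-15\right) = \frac{105}{2}$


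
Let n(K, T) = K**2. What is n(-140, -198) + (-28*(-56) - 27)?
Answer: 21141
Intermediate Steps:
n(-140, -198) + (-28*(-56) - 27) = (-140)**2 + (-28*(-56) - 27) = 19600 + (1568 - 27) = 19600 + 1541 = 21141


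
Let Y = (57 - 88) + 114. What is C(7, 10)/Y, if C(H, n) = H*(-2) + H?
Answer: -7/83 ≈ -0.084337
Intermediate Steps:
C(H, n) = -H (C(H, n) = -2*H + H = -H)
Y = 83 (Y = -31 + 114 = 83)
C(7, 10)/Y = -1*7/83 = -7*1/83 = -7/83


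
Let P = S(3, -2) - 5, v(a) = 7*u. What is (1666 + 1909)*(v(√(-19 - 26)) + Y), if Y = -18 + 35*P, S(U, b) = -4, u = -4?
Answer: -1290575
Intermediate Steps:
v(a) = -28 (v(a) = 7*(-4) = -28)
P = -9 (P = -4 - 5 = -9)
Y = -333 (Y = -18 + 35*(-9) = -18 - 315 = -333)
(1666 + 1909)*(v(√(-19 - 26)) + Y) = (1666 + 1909)*(-28 - 333) = 3575*(-361) = -1290575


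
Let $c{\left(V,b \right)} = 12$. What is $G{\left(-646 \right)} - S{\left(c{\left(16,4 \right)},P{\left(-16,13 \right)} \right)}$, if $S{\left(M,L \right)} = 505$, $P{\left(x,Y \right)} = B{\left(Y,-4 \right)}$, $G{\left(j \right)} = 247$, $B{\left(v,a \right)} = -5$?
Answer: $-258$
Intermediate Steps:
$P{\left(x,Y \right)} = -5$
$G{\left(-646 \right)} - S{\left(c{\left(16,4 \right)},P{\left(-16,13 \right)} \right)} = 247 - 505 = -258$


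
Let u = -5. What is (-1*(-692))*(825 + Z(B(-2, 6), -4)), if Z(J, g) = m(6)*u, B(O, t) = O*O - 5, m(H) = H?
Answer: 550140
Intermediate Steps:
B(O, t) = -5 + O**2 (B(O, t) = O**2 - 5 = -5 + O**2)
Z(J, g) = -30 (Z(J, g) = 6*(-5) = -30)
(-1*(-692))*(825 + Z(B(-2, 6), -4)) = (-1*(-692))*(825 - 30) = 692*795 = 550140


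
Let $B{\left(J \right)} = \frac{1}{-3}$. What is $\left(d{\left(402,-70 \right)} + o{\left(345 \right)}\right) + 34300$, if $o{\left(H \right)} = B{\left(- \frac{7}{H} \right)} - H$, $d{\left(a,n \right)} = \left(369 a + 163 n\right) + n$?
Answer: $\frac{512438}{3} \approx 1.7081 \cdot 10^{5}$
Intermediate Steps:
$B{\left(J \right)} = - \frac{1}{3}$
$d{\left(a,n \right)} = 164 n + 369 a$ ($d{\left(a,n \right)} = \left(163 n + 369 a\right) + n = 164 n + 369 a$)
$o{\left(H \right)} = - \frac{1}{3} - H$
$\left(d{\left(402,-70 \right)} + o{\left(345 \right)}\right) + 34300 = \left(\left(164 \left(-70\right) + 369 \cdot 402\right) - \frac{1036}{3}\right) + 34300 = \left(\left(-11480 + 148338\right) - \frac{1036}{3}\right) + 34300 = \left(136858 - \frac{1036}{3}\right) + 34300 = \frac{409538}{3} + 34300 = \frac{512438}{3}$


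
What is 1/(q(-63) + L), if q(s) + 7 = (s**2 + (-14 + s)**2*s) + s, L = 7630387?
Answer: 1/7260759 ≈ 1.3773e-7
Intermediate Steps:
q(s) = -7 + s + s**2 + s*(-14 + s)**2 (q(s) = -7 + ((s**2 + (-14 + s)**2*s) + s) = -7 + ((s**2 + s*(-14 + s)**2) + s) = -7 + (s + s**2 + s*(-14 + s)**2) = -7 + s + s**2 + s*(-14 + s)**2)
1/(q(-63) + L) = 1/((-7 - 63 + (-63)**2 - 63*(-14 - 63)**2) + 7630387) = 1/((-7 - 63 + 3969 - 63*(-77)**2) + 7630387) = 1/((-7 - 63 + 3969 - 63*5929) + 7630387) = 1/((-7 - 63 + 3969 - 373527) + 7630387) = 1/(-369628 + 7630387) = 1/7260759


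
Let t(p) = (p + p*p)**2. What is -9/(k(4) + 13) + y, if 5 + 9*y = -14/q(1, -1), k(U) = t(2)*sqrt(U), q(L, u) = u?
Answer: 76/85 ≈ 0.89412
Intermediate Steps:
t(p) = (p + p**2)**2
k(U) = 36*sqrt(U) (k(U) = (2**2*(1 + 2)**2)*sqrt(U) = (4*3**2)*sqrt(U) = (4*9)*sqrt(U) = 36*sqrt(U))
y = 1 (y = -5/9 + (-14/(-1))/9 = -5/9 + (-14*(-1))/9 = -5/9 + (1/9)*14 = -5/9 + 14/9 = 1)
-9/(k(4) + 13) + y = -9/(36*sqrt(4) + 13) + 1 = -9/(36*2 + 13) + 1 = -9/(72 + 13) + 1 = -9/85 + 1 = 76/85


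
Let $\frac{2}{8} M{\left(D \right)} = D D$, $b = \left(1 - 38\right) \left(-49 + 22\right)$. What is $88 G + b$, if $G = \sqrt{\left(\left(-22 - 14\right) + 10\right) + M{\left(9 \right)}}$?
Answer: $999 + 88 \sqrt{298} \approx 2518.1$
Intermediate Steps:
$b = 999$ ($b = \left(-37\right) \left(-27\right) = 999$)
$M{\left(D \right)} = 4 D^{2}$ ($M{\left(D \right)} = 4 D D = 4 D^{2}$)
$G = \sqrt{298}$ ($G = \sqrt{\left(\left(-22 - 14\right) + 10\right) + 4 \cdot 9^{2}} = \sqrt{\left(-36 + 10\right) + 4 \cdot 81} = \sqrt{-26 + 324} = \sqrt{298} \approx 17.263$)
$88 G + b = 88 \sqrt{298} + 999 = 999 + 88 \sqrt{298}$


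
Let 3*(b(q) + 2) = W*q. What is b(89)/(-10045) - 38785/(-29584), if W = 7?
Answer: 1150532647/891513840 ≈ 1.2905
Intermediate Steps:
b(q) = -2 + 7*q/3 (b(q) = -2 + (7*q)/3 = -2 + 7*q/3)
b(89)/(-10045) - 38785/(-29584) = (-2 + (7/3)*89)/(-10045) - 38785/(-29584) = (-2 + 623/3)*(-1/10045) - 38785*(-1/29584) = (617/3)*(-1/10045) + 38785/29584 = -617/30135 + 38785/29584 = 1150532647/891513840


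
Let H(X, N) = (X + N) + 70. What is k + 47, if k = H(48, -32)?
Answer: 133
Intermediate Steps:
H(X, N) = 70 + N + X (H(X, N) = (N + X) + 70 = 70 + N + X)
k = 86 (k = 70 - 32 + 48 = 86)
k + 47 = 86 + 47 = 133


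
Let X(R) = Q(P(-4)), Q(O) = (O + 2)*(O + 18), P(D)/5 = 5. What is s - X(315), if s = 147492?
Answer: 146331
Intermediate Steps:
P(D) = 25 (P(D) = 5*5 = 25)
Q(O) = (2 + O)*(18 + O)
X(R) = 1161 (X(R) = 36 + 25² + 20*25 = 36 + 625 + 500 = 1161)
s - X(315) = 147492 - 1*1161 = 147492 - 1161 = 146331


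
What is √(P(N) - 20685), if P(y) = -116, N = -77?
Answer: I*√20801 ≈ 144.23*I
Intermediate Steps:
√(P(N) - 20685) = √(-116 - 20685) = √(-20801) = I*√20801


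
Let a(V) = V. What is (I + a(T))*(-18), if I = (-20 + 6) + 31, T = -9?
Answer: -144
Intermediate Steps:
I = 17 (I = -14 + 31 = 17)
(I + a(T))*(-18) = (17 - 9)*(-18) = 8*(-18) = -144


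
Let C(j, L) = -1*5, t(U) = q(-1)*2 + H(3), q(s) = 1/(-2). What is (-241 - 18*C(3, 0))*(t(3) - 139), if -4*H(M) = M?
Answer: 85013/4 ≈ 21253.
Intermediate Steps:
H(M) = -M/4
q(s) = -½
t(U) = -7/4 (t(U) = -½*2 - ¼*3 = -1 - ¾ = -7/4)
C(j, L) = -5
(-241 - 18*C(3, 0))*(t(3) - 139) = (-241 - 18*(-5))*(-7/4 - 139) = (-241 + 90)*(-563/4) = -151*(-563/4) = 85013/4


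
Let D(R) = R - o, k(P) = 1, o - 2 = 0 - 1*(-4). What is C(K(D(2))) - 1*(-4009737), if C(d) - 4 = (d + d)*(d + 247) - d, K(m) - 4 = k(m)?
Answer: 4012256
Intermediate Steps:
o = 6 (o = 2 + (0 - 1*(-4)) = 2 + (0 + 4) = 2 + 4 = 6)
D(R) = -6 + R (D(R) = R - 1*6 = R - 6 = -6 + R)
K(m) = 5 (K(m) = 4 + 1 = 5)
C(d) = 4 - d + 2*d*(247 + d) (C(d) = 4 + ((d + d)*(d + 247) - d) = 4 + ((2*d)*(247 + d) - d) = 4 + (2*d*(247 + d) - d) = 4 + (-d + 2*d*(247 + d)) = 4 - d + 2*d*(247 + d))
C(K(D(2))) - 1*(-4009737) = (4 + 2*5² + 493*5) - 1*(-4009737) = (4 + 2*25 + 2465) + 4009737 = (4 + 50 + 2465) + 4009737 = 2519 + 4009737 = 4012256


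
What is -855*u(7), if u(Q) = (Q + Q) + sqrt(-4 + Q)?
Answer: -11970 - 855*sqrt(3) ≈ -13451.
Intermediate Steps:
u(Q) = sqrt(-4 + Q) + 2*Q (u(Q) = 2*Q + sqrt(-4 + Q) = sqrt(-4 + Q) + 2*Q)
-855*u(7) = -855*(sqrt(-4 + 7) + 2*7) = -855*(sqrt(3) + 14) = -855*(14 + sqrt(3)) = -11970 - 855*sqrt(3)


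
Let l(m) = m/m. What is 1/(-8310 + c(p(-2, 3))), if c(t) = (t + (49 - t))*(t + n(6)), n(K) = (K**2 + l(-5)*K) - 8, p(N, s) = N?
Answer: -1/6742 ≈ -0.00014832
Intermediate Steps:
l(m) = 1
n(K) = -8 + K + K**2 (n(K) = (K**2 + 1*K) - 8 = (K**2 + K) - 8 = (K + K**2) - 8 = -8 + K + K**2)
c(t) = 1666 + 49*t (c(t) = (t + (49 - t))*(t + (-8 + 6 + 6**2)) = 49*(t + (-8 + 6 + 36)) = 49*(t + 34) = 49*(34 + t) = 1666 + 49*t)
1/(-8310 + c(p(-2, 3))) = 1/(-8310 + (1666 + 49*(-2))) = 1/(-8310 + (1666 - 98)) = 1/(-8310 + 1568) = 1/(-6742) = -1/6742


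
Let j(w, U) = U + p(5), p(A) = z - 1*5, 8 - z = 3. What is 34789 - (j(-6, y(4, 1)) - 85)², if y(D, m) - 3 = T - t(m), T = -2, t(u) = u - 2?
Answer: 27900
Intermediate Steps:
z = 5 (z = 8 - 1*3 = 8 - 3 = 5)
t(u) = -2 + u
p(A) = 0 (p(A) = 5 - 1*5 = 5 - 5 = 0)
y(D, m) = 3 - m (y(D, m) = 3 + (-2 - (-2 + m)) = 3 + (-2 + (2 - m)) = 3 - m)
j(w, U) = U (j(w, U) = U + 0 = U)
34789 - (j(-6, y(4, 1)) - 85)² = 34789 - ((3 - 1*1) - 85)² = 34789 - ((3 - 1) - 85)² = 34789 - (2 - 85)² = 34789 - 1*(-83)² = 34789 - 1*6889 = 34789 - 6889 = 27900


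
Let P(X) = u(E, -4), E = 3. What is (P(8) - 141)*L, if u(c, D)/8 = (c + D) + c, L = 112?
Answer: -14000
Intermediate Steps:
u(c, D) = 8*D + 16*c (u(c, D) = 8*((c + D) + c) = 8*((D + c) + c) = 8*(D + 2*c) = 8*D + 16*c)
P(X) = 16 (P(X) = 8*(-4) + 16*3 = -32 + 48 = 16)
(P(8) - 141)*L = (16 - 141)*112 = -125*112 = -14000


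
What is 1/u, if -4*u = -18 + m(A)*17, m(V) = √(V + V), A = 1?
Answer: -36/127 - 34*√2/127 ≈ -0.66207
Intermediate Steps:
m(V) = √2*√V (m(V) = √(2*V) = √2*√V)
u = 9/2 - 17*√2/4 (u = -(-18 + (√2*√1)*17)/4 = -(-18 + (√2*1)*17)/4 = -(-18 + √2*17)/4 = -(-18 + 17*√2)/4 = 9/2 - 17*√2/4 ≈ -1.5104)
1/u = 1/(9/2 - 17*√2/4)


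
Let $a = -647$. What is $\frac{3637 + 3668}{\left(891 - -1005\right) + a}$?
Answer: $\frac{7305}{1249} \approx 5.8487$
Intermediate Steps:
$\frac{3637 + 3668}{\left(891 - -1005\right) + a} = \frac{3637 + 3668}{\left(891 - -1005\right) - 647} = \frac{7305}{\left(891 + 1005\right) - 647} = \frac{7305}{1896 - 647} = \frac{7305}{1249}$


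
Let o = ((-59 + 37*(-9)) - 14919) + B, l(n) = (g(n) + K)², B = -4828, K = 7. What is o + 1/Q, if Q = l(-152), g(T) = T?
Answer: -423422474/21025 ≈ -20139.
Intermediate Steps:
l(n) = (7 + n)² (l(n) = (n + 7)² = (7 + n)²)
Q = 21025 (Q = (7 - 152)² = (-145)² = 21025)
o = -20139 (o = ((-59 + 37*(-9)) - 14919) - 4828 = ((-59 - 333) - 14919) - 4828 = (-392 - 14919) - 4828 = -15311 - 4828 = -20139)
o + 1/Q = -20139 + 1/21025 = -423422474/21025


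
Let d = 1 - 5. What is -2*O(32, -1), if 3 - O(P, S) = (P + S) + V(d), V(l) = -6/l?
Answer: 59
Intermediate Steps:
d = -4
O(P, S) = 3/2 - P - S (O(P, S) = 3 - ((P + S) - 6/(-4)) = 3 - ((P + S) - 6*(-1/4)) = 3 - ((P + S) + 3/2) = 3 - (3/2 + P + S) = 3 + (-3/2 - P - S) = 3/2 - P - S)
-2*O(32, -1) = -2*(3/2 - 1*32 - 1*(-1)) = -2*(3/2 - 32 + 1) = -2*(-59/2) = 59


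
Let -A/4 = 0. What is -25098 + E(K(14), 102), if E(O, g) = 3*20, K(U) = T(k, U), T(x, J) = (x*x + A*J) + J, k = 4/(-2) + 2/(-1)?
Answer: -25038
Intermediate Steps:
A = 0 (A = -4*0 = 0)
k = -4 (k = 4*(-1/2) + 2*(-1) = -2 - 2 = -4)
T(x, J) = J + x**2 (T(x, J) = (x*x + 0*J) + J = (x**2 + 0) + J = x**2 + J = J + x**2)
K(U) = 16 + U (K(U) = U + (-4)**2 = U + 16 = 16 + U)
E(O, g) = 60
-25098 + E(K(14), 102) = -25098 + 60 = -25038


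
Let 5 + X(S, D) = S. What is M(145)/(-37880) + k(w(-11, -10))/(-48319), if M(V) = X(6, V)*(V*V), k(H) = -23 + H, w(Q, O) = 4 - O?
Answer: -203113211/366064744 ≈ -0.55486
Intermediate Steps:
X(S, D) = -5 + S
M(V) = V² (M(V) = (-5 + 6)*(V*V) = 1*V² = V²)
M(145)/(-37880) + k(w(-11, -10))/(-48319) = 145²/(-37880) + (-23 + (4 - 1*(-10)))/(-48319) = 21025*(-1/37880) + (-23 + (4 + 10))*(-1/48319) = -4205/7576 + (-23 + 14)*(-1/48319) = -4205/7576 - 9*(-1/48319) = -4205/7576 + 9/48319 = -203113211/366064744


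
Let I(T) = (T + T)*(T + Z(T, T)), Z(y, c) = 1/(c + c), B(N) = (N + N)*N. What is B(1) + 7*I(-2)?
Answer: 65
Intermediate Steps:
B(N) = 2*N² (B(N) = (2*N)*N = 2*N²)
Z(y, c) = 1/(2*c)
I(T) = 2*T*(T + 1/(2*T)) (I(T) = (T + T)*(T + 1/(2*T)) = (2*T)*(T + 1/(2*T)) = 2*T*(T + 1/(2*T)))
B(1) + 7*I(-2) = 2*1² + 7*(1 + 2*(-2)²) = 2*1 + 7*(1 + 2*4) = 2 + 7*(1 + 8) = 2 + 7*9 = 2 + 63 = 65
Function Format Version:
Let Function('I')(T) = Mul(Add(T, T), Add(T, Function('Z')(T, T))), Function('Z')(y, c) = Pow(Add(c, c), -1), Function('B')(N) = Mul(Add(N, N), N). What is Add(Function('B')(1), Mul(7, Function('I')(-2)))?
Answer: 65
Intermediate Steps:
Function('B')(N) = Mul(2, Pow(N, 2)) (Function('B')(N) = Mul(Mul(2, N), N) = Mul(2, Pow(N, 2)))
Function('Z')(y, c) = Mul(Rational(1, 2), Pow(c, -1)) (Function('Z')(y, c) = Pow(Mul(2, c), -1) = Mul(Rational(1, 2), Pow(c, -1)))
Function('I')(T) = Mul(2, T, Add(T, Mul(Rational(1, 2), Pow(T, -1)))) (Function('I')(T) = Mul(Add(T, T), Add(T, Mul(Rational(1, 2), Pow(T, -1)))) = Mul(Mul(2, T), Add(T, Mul(Rational(1, 2), Pow(T, -1)))) = Mul(2, T, Add(T, Mul(Rational(1, 2), Pow(T, -1)))))
Add(Function('B')(1), Mul(7, Function('I')(-2))) = Add(Mul(2, Pow(1, 2)), Mul(7, Add(1, Mul(2, Pow(-2, 2))))) = Add(Mul(2, 1), Mul(7, Add(1, Mul(2, 4)))) = Add(2, Mul(7, Add(1, 8))) = Add(2, Mul(7, 9)) = Add(2, 63) = 65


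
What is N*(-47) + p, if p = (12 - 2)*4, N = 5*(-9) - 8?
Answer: 2531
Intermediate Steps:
N = -53 (N = -45 - 8 = -53)
p = 40 (p = 10*4 = 40)
N*(-47) + p = -53*(-47) + 40 = 2491 + 40 = 2531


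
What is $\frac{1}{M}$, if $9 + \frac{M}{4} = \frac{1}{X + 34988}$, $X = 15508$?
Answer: $- \frac{12624}{454463} \approx -0.027778$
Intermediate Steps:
$M = - \frac{454463}{12624}$ ($M = -36 + \frac{4}{15508 + 34988} = -36 + \frac{4}{50496} = -36 + 4 \cdot \frac{1}{50496} = -36 + \frac{1}{12624} = - \frac{454463}{12624} \approx -36.0$)
$\frac{1}{M} = \frac{1}{- \frac{454463}{12624}} = - \frac{12624}{454463}$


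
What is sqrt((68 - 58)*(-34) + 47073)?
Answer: sqrt(46733) ≈ 216.18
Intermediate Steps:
sqrt((68 - 58)*(-34) + 47073) = sqrt(10*(-34) + 47073) = sqrt(-340 + 47073) = sqrt(46733)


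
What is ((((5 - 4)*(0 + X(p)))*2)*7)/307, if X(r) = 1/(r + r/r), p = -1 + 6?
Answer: 7/921 ≈ 0.0076004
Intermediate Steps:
p = 5
X(r) = 1/(1 + r) (X(r) = 1/(r + 1) = 1/(1 + r))
((((5 - 4)*(0 + X(p)))*2)*7)/307 = ((((5 - 4)*(0 + 1/(1 + 5)))*2)*7)/307 = (((1*(0 + 1/6))*2)*7)*(1/307) = (((1*(0 + ⅙))*2)*7)*(1/307) = (((1*(⅙))*2)*7)*(1/307) = (((⅙)*2)*7)*(1/307) = ((⅓)*7)*(1/307) = (7/3)*(1/307) = 7/921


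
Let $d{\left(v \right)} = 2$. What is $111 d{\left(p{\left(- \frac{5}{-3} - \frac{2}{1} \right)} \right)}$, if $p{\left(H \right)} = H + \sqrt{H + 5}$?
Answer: $222$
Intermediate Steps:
$p{\left(H \right)} = H + \sqrt{5 + H}$
$111 d{\left(p{\left(- \frac{5}{-3} - \frac{2}{1} \right)} \right)} = 111 \cdot 2 = 222$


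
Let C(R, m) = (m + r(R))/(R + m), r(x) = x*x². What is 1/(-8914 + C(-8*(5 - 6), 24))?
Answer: -4/35589 ≈ -0.00011239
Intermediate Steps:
r(x) = x³
C(R, m) = (m + R³)/(R + m)
1/(-8914 + C(-8*(5 - 6), 24)) = 1/(-8914 + (24 + (-8*(5 - 6))³)/(-8*(5 - 6) + 24)) = 1/(-8914 + (24 + (-8*(-1))³)/(-8*(-1) + 24)) = 1/(-8914 + (24 + 8³)/(8 + 24)) = 1/(-8914 + (24 + 512)/32) = 1/(-8914 + (1/32)*536) = 1/(-8914 + 67/4) = 1/(-35589/4) = -4/35589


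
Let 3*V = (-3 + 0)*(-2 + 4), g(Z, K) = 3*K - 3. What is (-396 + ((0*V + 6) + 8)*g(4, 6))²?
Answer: 34596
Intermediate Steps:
g(Z, K) = -3 + 3*K
V = -2 (V = ((-3 + 0)*(-2 + 4))/3 = (-3*2)/3 = (⅓)*(-6) = -2)
(-396 + ((0*V + 6) + 8)*g(4, 6))² = (-396 + ((0*(-2) + 6) + 8)*(-3 + 3*6))² = (-396 + ((0 + 6) + 8)*(-3 + 18))² = (-396 + (6 + 8)*15)² = (-396 + 14*15)² = (-396 + 210)² = (-186)² = 34596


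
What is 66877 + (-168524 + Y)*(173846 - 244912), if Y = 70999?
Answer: 6930778527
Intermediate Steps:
66877 + (-168524 + Y)*(173846 - 244912) = 66877 + (-168524 + 70999)*(173846 - 244912) = 66877 - 97525*(-71066) = 66877 + 6930711650 = 6930778527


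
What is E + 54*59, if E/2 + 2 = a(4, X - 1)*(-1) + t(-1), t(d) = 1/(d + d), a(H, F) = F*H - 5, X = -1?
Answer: 3207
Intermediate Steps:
a(H, F) = -5 + F*H
t(d) = 1/(2*d)
E = 21 (E = -4 + 2*((-5 + (-1 - 1)*4)*(-1) + (½)/(-1)) = -4 + 2*((-5 - 2*4)*(-1) + (½)*(-1)) = -4 + 2*((-5 - 8)*(-1) - ½) = -4 + 2*(-13*(-1) - ½) = -4 + 2*(13 - ½) = -4 + 2*(25/2) = -4 + 25 = 21)
E + 54*59 = 21 + 54*59 = 21 + 3186 = 3207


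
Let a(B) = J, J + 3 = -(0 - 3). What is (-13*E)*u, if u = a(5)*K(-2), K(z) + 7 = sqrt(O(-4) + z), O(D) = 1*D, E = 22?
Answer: 0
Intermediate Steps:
J = 0 (J = -3 - (0 - 3) = -3 - 1*(-3) = -3 + 3 = 0)
O(D) = D
a(B) = 0
K(z) = -7 + sqrt(-4 + z)
u = 0 (u = 0*(-7 + sqrt(-4 - 2)) = 0*(-7 + sqrt(-6)) = 0*(-7 + I*sqrt(6)) = 0)
(-13*E)*u = -13*22*0 = -286*0 = 0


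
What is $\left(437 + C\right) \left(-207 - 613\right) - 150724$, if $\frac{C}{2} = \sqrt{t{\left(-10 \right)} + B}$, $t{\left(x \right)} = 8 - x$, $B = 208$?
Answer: $-509064 - 1640 \sqrt{226} \approx -5.3372 \cdot 10^{5}$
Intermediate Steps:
$C = 2 \sqrt{226}$ ($C = 2 \sqrt{\left(8 - -10\right) + 208} = 2 \sqrt{\left(8 + 10\right) + 208} = 2 \sqrt{18 + 208} = 2 \sqrt{226} \approx 30.067$)
$\left(437 + C\right) \left(-207 - 613\right) - 150724 = \left(437 + 2 \sqrt{226}\right) \left(-207 - 613\right) - 150724 = \left(437 + 2 \sqrt{226}\right) \left(-820\right) - 150724 = \left(-358340 - 1640 \sqrt{226}\right) - 150724 = -509064 - 1640 \sqrt{226}$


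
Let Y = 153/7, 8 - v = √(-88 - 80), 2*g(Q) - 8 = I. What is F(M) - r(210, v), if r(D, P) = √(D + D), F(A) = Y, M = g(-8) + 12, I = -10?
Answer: 153/7 - 2*√105 ≈ 1.3632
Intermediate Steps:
g(Q) = -1 (g(Q) = 4 + (½)*(-10) = 4 - 5 = -1)
v = 8 - 2*I*√42 (v = 8 - √(-88 - 80) = 8 - √(-168) = 8 - 2*I*√42 ≈ 8.0 - 12.961*I)
M = 11 (M = -1 + 12 = 11)
Y = 153/7 (Y = 153*(⅐) = 153/7 ≈ 21.857)
F(A) = 153/7
r(D, P) = √2*√D (r(D, P) = √(2*D) = √2*√D)
F(M) - r(210, v) = 153/7 - √2*√210 = 153/7 - 2*√105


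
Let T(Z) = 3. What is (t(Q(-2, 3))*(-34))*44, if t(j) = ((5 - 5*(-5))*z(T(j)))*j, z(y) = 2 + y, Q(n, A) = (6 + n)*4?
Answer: -3590400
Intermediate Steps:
Q(n, A) = 24 + 4*n
t(j) = 150*j (t(j) = ((5 - 5*(-5))*(2 + 3))*j = ((5 + 25)*5)*j = (30*5)*j = 150*j)
(t(Q(-2, 3))*(-34))*44 = ((150*(24 + 4*(-2)))*(-34))*44 = ((150*(24 - 8))*(-34))*44 = ((150*16)*(-34))*44 = (2400*(-34))*44 = -81600*44 = -3590400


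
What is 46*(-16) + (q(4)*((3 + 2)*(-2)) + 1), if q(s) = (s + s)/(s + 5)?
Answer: -6695/9 ≈ -743.89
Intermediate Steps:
q(s) = 2*s/(5 + s) (q(s) = (2*s)/(5 + s) = 2*s/(5 + s))
46*(-16) + (q(4)*((3 + 2)*(-2)) + 1) = 46*(-16) + ((2*4/(5 + 4))*((3 + 2)*(-2)) + 1) = -736 + ((2*4/9)*(5*(-2)) + 1) = -736 + ((2*4*(⅑))*(-10) + 1) = -736 + ((8/9)*(-10) + 1) = -736 + (-80/9 + 1) = -736 - 71/9 = -6695/9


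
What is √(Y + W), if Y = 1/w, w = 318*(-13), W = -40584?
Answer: I*√693578778438/4134 ≈ 201.45*I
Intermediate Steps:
w = -4134
Y = -1/4134 (Y = 1/(-4134) = -1/4134 ≈ -0.00024190)
√(Y + W) = √(-1/4134 - 40584) = √(-167774257/4134) = I*√693578778438/4134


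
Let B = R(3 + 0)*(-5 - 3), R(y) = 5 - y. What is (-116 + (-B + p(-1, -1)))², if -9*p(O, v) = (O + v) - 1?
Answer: 89401/9 ≈ 9933.4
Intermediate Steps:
p(O, v) = ⅑ - O/9 - v/9 (p(O, v) = -((O + v) - 1)/9 = -(-1 + O + v)/9 = ⅑ - O/9 - v/9)
B = -16 (B = (5 - (3 + 0))*(-5 - 3) = (5 - 1*3)*(-8) = (5 - 3)*(-8) = 2*(-8) = -16)
(-116 + (-B + p(-1, -1)))² = (-116 + (-1*(-16) + (⅑ - ⅑*(-1) - ⅑*(-1))))² = (-116 + (16 + (⅑ + ⅑ + ⅑)))² = (-116 + (16 + ⅓))² = (-116 + 49/3)² = (-299/3)² = 89401/9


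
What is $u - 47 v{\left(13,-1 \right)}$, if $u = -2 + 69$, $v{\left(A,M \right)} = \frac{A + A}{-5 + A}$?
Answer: $- \frac{343}{4} \approx -85.75$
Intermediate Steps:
$v{\left(A,M \right)} = \frac{2 A}{-5 + A}$
$u = 67$
$u - 47 v{\left(13,-1 \right)} = 67 - 47 \cdot 2 \cdot 13 \frac{1}{-5 + 13} = 67 - 47 \cdot 2 \cdot 13 \cdot \frac{1}{8} = 67 - \frac{611}{4} = - \frac{343}{4}$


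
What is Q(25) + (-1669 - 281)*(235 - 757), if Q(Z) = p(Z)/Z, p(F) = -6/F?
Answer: 636187494/625 ≈ 1.0179e+6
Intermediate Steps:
Q(Z) = -6/Z**2 (Q(Z) = (-6/Z)/Z = -6/Z**2)
Q(25) + (-1669 - 281)*(235 - 757) = -6/25**2 + (-1669 - 281)*(235 - 757) = -6*1/625 - 1950*(-522) = -6/625 + 1017900 = 636187494/625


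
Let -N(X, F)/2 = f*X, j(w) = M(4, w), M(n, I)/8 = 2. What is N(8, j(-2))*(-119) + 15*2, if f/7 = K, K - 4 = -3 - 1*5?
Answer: -53282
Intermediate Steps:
M(n, I) = 16 (M(n, I) = 8*2 = 16)
j(w) = 16
K = -4 (K = 4 + (-3 - 1*5) = 4 + (-3 - 5) = 4 - 8 = -4)
f = -28 (f = 7*(-4) = -28)
N(X, F) = 56*X (N(X, F) = -(-56)*X = 56*X)
N(8, j(-2))*(-119) + 15*2 = (56*8)*(-119) + 15*2 = 448*(-119) + 30 = -53312 + 30 = -53282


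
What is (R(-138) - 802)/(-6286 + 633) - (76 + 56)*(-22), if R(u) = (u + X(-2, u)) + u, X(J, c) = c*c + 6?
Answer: 16398340/5653 ≈ 2900.8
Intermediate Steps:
X(J, c) = 6 + c² (X(J, c) = c² + 6 = 6 + c²)
R(u) = 6 + u² + 2*u (R(u) = (u + (6 + u²)) + u = (6 + u + u²) + u = 6 + u² + 2*u)
(R(-138) - 802)/(-6286 + 633) - (76 + 56)*(-22) = ((6 + (-138)² + 2*(-138)) - 802)/(-6286 + 633) - (76 + 56)*(-22) = ((6 + 19044 - 276) - 802)/(-5653) - 132*(-22) = (18774 - 802)*(-1/5653) - 1*(-2904) = 17972*(-1/5653) + 2904 = -17972/5653 + 2904 = 16398340/5653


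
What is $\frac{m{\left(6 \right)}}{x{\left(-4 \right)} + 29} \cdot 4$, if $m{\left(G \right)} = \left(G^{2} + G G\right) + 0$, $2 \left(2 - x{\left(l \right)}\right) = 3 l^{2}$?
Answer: $\frac{288}{7} \approx 41.143$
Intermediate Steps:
$x{\left(l \right)} = 2 - \frac{3 l^{2}}{2}$
$m{\left(G \right)} = 2 G^{2}$ ($m{\left(G \right)} = \left(G^{2} + G^{2}\right) + 0 = 2 G^{2} + 0 = 2 G^{2}$)
$\frac{m{\left(6 \right)}}{x{\left(-4 \right)} + 29} \cdot 4 = \frac{2 \cdot 6^{2}}{\left(2 - \frac{3 \left(-4\right)^{2}}{2}\right) + 29} \cdot 4 = \frac{2 \cdot 36}{\left(2 - 24\right) + 29} \cdot 4 = \frac{72}{\left(2 - 24\right) + 29} \cdot 4 = \frac{72}{-22 + 29} \cdot 4 = \frac{72}{7} \cdot 4 = \frac{288}{7}$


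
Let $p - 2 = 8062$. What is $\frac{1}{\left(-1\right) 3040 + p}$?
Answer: $\frac{1}{5024} \approx 0.00019904$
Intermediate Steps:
$p = 8064$ ($p = 2 + 8062 = 8064$)
$\frac{1}{\left(-1\right) 3040 + p} = \frac{1}{\left(-1\right) 3040 + 8064} = \frac{1}{-3040 + 8064} = \frac{1}{5024}$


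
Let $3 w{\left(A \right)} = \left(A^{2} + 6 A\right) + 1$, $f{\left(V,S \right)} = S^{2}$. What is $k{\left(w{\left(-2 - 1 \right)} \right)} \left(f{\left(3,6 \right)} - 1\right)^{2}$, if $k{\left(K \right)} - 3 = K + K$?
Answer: $- \frac{8575}{3} \approx -2858.3$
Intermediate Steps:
$w{\left(A \right)} = \frac{1}{3} + 2 A + \frac{A^{2}}{3}$ ($w{\left(A \right)} = \frac{\left(A^{2} + 6 A\right) + 1}{3} = \frac{1 + A^{2} + 6 A}{3} = \frac{1}{3} + 2 A + \frac{A^{2}}{3}$)
$k{\left(K \right)} = 3 + 2 K$ ($k{\left(K \right)} = 3 + \left(K + K\right) = 3 + 2 K$)
$k{\left(w{\left(-2 - 1 \right)} \right)} \left(f{\left(3,6 \right)} - 1\right)^{2} = \left(3 + 2 \left(\frac{1}{3} + 2 \left(-2 - 1\right) + \frac{\left(-2 - 1\right)^{2}}{3}\right)\right) \left(6^{2} - 1\right)^{2} = \left(3 + 2 \left(\frac{1}{3} + 2 \left(-2 - 1\right) + \frac{\left(-2 - 1\right)^{2}}{3}\right)\right) \left(36 - 1\right)^{2} = \left(3 + 2 \left(\frac{1}{3} + 2 \left(-3\right) + \frac{\left(-3\right)^{2}}{3}\right)\right) 35^{2} = \left(3 + 2 \left(\frac{1}{3} - 6 + \frac{1}{3} \cdot 9\right)\right) 1225 = \left(3 + 2 \left(\frac{1}{3} - 6 + 3\right)\right) 1225 = \left(3 + 2 \left(- \frac{8}{3}\right)\right) 1225 = \left(3 - \frac{16}{3}\right) 1225 = \left(- \frac{7}{3}\right) 1225 = - \frac{8575}{3}$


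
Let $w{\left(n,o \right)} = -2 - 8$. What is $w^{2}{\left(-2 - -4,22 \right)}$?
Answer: $100$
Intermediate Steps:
$w{\left(n,o \right)} = -10$
$w^{2}{\left(-2 - -4,22 \right)} = \left(-10\right)^{2} = 100$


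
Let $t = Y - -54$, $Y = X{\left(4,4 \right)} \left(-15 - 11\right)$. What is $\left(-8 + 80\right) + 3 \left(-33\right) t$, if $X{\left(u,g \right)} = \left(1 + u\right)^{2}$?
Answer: $59076$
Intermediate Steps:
$Y = -650$ ($Y = \left(1 + 4\right)^{2} \left(-15 - 11\right) = 5^{2} \left(-15 - 11\right) = 25 \left(-26\right) = -650$)
$t = -596$ ($t = -650 - -54 = -650 + 54 = -596$)
$\left(-8 + 80\right) + 3 \left(-33\right) t = \left(-8 + 80\right) + 3 \left(-33\right) \left(-596\right) = 72 - -59004 = 72 + 59004 = 59076$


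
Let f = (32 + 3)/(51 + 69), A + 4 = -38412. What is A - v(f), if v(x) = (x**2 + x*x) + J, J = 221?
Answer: -11127505/288 ≈ -38637.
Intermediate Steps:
A = -38416 (A = -4 - 38412 = -38416)
f = 7/24 (f = 35/120 = 35*(1/120) = 7/24 ≈ 0.29167)
v(x) = 221 + 2*x**2 (v(x) = (x**2 + x*x) + 221 = (x**2 + x**2) + 221 = 2*x**2 + 221 = 221 + 2*x**2)
A - v(f) = -38416 - (221 + 2*(7/24)**2) = -38416 - (221 + 2*(49/576)) = -38416 - (221 + 49/288) = -38416 - 1*63697/288 = -38416 - 63697/288 = -11127505/288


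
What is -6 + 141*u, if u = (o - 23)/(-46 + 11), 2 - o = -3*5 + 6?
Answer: 1482/35 ≈ 42.343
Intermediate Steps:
o = 11 (o = 2 - (-3*5 + 6) = 2 - (-15 + 6) = 2 - 1*(-9) = 2 + 9 = 11)
u = 12/35 (u = (11 - 23)/(-46 + 11) = -12/(-35) = -12*(-1/35) = 12/35 ≈ 0.34286)
-6 + 141*u = -6 + 141*(12/35) = -6 + 1692/35 = 1482/35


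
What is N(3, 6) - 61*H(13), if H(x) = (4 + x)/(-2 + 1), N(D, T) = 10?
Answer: 1047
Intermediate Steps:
H(x) = -4 - x (H(x) = (4 + x)/(-1) = (4 + x)*(-1) = -4 - x)
N(3, 6) - 61*H(13) = 10 - 61*(-4 - 1*13) = 10 - 61*(-4 - 13) = 10 - 61*(-17) = 10 + 1037 = 1047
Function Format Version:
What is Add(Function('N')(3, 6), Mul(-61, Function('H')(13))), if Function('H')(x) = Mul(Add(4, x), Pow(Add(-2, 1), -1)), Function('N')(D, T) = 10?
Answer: 1047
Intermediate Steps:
Function('H')(x) = Add(-4, Mul(-1, x)) (Function('H')(x) = Mul(Add(4, x), Pow(-1, -1)) = Mul(Add(4, x), -1) = Add(-4, Mul(-1, x)))
Add(Function('N')(3, 6), Mul(-61, Function('H')(13))) = Add(10, Mul(-61, Add(-4, Mul(-1, 13)))) = Add(10, Mul(-61, Add(-4, -13))) = Add(10, Mul(-61, -17)) = Add(10, 1037) = 1047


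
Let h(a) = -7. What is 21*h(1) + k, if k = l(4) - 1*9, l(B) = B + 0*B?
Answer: -152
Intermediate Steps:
l(B) = B (l(B) = B + 0 = B)
k = -5 (k = 4 - 1*9 = 4 - 9 = -5)
21*h(1) + k = 21*(-7) - 5 = -147 - 5 = -152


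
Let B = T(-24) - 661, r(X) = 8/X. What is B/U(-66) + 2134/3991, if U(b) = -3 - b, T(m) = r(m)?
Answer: -7514818/754299 ≈ -9.9626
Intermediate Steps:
T(m) = 8/m
B = -1984/3 (B = 8/(-24) - 661 = 8*(-1/24) - 661 = -1/3 - 661 = -1984/3 ≈ -661.33)
B/U(-66) + 2134/3991 = -1984/(3*(-3 - 1*(-66))) + 2134/3991 = -1984/(3*(-3 + 66)) + 2134*(1/3991) = -1984/3/63 + 2134/3991 = -1984/3*1/63 + 2134/3991 = -1984/189 + 2134/3991 = -7514818/754299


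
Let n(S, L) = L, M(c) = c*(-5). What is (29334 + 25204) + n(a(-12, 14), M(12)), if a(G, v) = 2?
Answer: 54478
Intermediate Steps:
M(c) = -5*c
(29334 + 25204) + n(a(-12, 14), M(12)) = (29334 + 25204) - 5*12 = 54538 - 60 = 54478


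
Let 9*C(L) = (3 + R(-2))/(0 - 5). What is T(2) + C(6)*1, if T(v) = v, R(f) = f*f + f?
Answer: 17/9 ≈ 1.8889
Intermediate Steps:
R(f) = f + f² (R(f) = f² + f = f + f²)
C(L) = -⅑ (C(L) = ((3 - 2*(1 - 2))/(0 - 5))/9 = ((3 - 2*(-1))/(-5))/9 = ((3 + 2)*(-⅕))/9 = (5*(-⅕))/9 = (⅑)*(-1) = -⅑)
T(2) + C(6)*1 = 2 - ⅑*1 = 2 - ⅑ = 17/9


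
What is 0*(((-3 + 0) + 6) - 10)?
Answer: 0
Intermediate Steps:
0*(((-3 + 0) + 6) - 10) = 0*((-3 + 6) - 10) = 0*(3 - 10) = 0*(-7) = 0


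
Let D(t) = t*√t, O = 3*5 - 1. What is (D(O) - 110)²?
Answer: 14844 - 3080*√14 ≈ 3319.7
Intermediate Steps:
O = 14 (O = 15 - 1 = 14)
D(t) = t^(3/2)
(D(O) - 110)² = (14^(3/2) - 110)² = (14*√14 - 110)² = (-110 + 14*√14)²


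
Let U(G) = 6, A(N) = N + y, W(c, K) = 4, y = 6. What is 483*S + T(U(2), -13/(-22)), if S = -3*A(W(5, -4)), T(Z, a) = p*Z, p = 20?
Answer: -14370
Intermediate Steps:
A(N) = 6 + N (A(N) = N + 6 = 6 + N)
T(Z, a) = 20*Z
S = -30 (S = -3*(6 + 4) = -3*10 = -30)
483*S + T(U(2), -13/(-22)) = 483*(-30) + 20*6 = -14490 + 120 = -14370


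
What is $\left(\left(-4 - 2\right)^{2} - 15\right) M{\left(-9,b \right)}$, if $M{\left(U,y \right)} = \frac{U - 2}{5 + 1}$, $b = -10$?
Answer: $- \frac{77}{2} \approx -38.5$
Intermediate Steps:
$M{\left(U,y \right)} = - \frac{1}{3} + \frac{U}{6}$ ($M{\left(U,y \right)} = \frac{-2 + U}{6} = \left(-2 + U\right) \frac{1}{6} = - \frac{1}{3} + \frac{U}{6}$)
$\left(\left(-4 - 2\right)^{2} - 15\right) M{\left(-9,b \right)} = \left(\left(-4 - 2\right)^{2} - 15\right) \left(- \frac{1}{3} + \frac{1}{6} \left(-9\right)\right) = \left(\left(-6\right)^{2} - 15\right) \left(- \frac{1}{3} - \frac{3}{2}\right) = \left(36 - 15\right) \left(- \frac{11}{6}\right) = 21 \left(- \frac{11}{6}\right) = - \frac{77}{2}$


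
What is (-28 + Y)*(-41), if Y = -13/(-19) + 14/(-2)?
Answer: 26732/19 ≈ 1406.9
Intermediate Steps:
Y = -120/19 (Y = -13*(-1/19) + 14*(-1/2) = 13/19 - 7 = -120/19 ≈ -6.3158)
(-28 + Y)*(-41) = (-28 - 120/19)*(-41) = -652/19*(-41) = 26732/19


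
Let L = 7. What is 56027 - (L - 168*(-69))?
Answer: 44428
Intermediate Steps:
56027 - (L - 168*(-69)) = 56027 - (7 - 168*(-69)) = 56027 - (7 + 11592) = 56027 - 1*11599 = 56027 - 11599 = 44428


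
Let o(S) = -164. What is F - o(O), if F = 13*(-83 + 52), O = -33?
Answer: -239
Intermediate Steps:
F = -403 (F = 13*(-31) = -403)
F - o(O) = -403 - 1*(-164) = -403 + 164 = -239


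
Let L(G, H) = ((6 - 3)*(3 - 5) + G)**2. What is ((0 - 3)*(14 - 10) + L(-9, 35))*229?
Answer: 48777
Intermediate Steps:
L(G, H) = (-6 + G)**2 (L(G, H) = (3*(-2) + G)**2 = (-6 + G)**2)
((0 - 3)*(14 - 10) + L(-9, 35))*229 = ((0 - 3)*(14 - 10) + (-6 - 9)**2)*229 = (-3*4 + (-15)**2)*229 = (-12 + 225)*229 = 213*229 = 48777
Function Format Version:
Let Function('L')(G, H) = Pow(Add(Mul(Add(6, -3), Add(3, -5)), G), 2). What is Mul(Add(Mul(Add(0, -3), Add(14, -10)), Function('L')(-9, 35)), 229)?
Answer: 48777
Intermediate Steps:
Function('L')(G, H) = Pow(Add(-6, G), 2) (Function('L')(G, H) = Pow(Add(Mul(3, -2), G), 2) = Pow(Add(-6, G), 2))
Mul(Add(Mul(Add(0, -3), Add(14, -10)), Function('L')(-9, 35)), 229) = Mul(Add(Mul(Add(0, -3), Add(14, -10)), Pow(Add(-6, -9), 2)), 229) = Mul(Add(Mul(-3, 4), Pow(-15, 2)), 229) = Mul(Add(-12, 225), 229) = Mul(213, 229) = 48777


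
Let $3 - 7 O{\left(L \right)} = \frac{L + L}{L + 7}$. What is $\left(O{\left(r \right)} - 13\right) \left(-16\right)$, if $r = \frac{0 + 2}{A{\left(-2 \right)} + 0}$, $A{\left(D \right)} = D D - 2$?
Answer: $\frac{1412}{7} \approx 201.71$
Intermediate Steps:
$A{\left(D \right)} = -2 + D^{2}$ ($A{\left(D \right)} = D^{2} - 2 = -2 + D^{2}$)
$r = 1$ ($r = \frac{0 + 2}{\left(-2 + \left(-2\right)^{2}\right) + 0} = \frac{2}{\left(-2 + 4\right) + 0} = \frac{2}{2 + 0} = \frac{2}{2} = 2 \cdot \frac{1}{2} = 1$)
$O{\left(L \right)} = \frac{3}{7} - \frac{2 L}{7 \left(7 + L\right)}$ ($O{\left(L \right)} = \frac{3}{7} - \frac{\left(L + L\right) \frac{1}{L + 7}}{7} = \frac{3}{7} - \frac{2 L \frac{1}{7 + L}}{7} = \frac{3}{7} - \frac{2 L}{7 \left(7 + L\right)}$)
$\left(O{\left(r \right)} - 13\right) \left(-16\right) = \left(\frac{21 + 1}{7 \left(7 + 1\right)} - 13\right) \left(-16\right) = \left(\frac{1}{7} \cdot \frac{1}{8} \cdot 22 - 13\right) \left(-16\right) = \left(\frac{11}{28} - 13\right) \left(-16\right) = \left(- \frac{353}{28}\right) \left(-16\right) = \frac{1412}{7}$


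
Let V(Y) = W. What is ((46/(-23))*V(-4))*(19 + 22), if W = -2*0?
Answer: 0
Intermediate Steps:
W = 0
V(Y) = 0
((46/(-23))*V(-4))*(19 + 22) = ((46/(-23))*0)*(19 + 22) = ((46*(-1/23))*0)*41 = -2*0*41 = 0*41 = 0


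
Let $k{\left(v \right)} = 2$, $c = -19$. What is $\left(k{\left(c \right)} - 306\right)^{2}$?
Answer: $92416$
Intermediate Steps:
$\left(k{\left(c \right)} - 306\right)^{2} = \left(2 - 306\right)^{2} = \left(-304\right)^{2} = 92416$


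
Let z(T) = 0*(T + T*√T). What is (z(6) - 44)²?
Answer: 1936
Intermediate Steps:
z(T) = 0 (z(T) = 0*(T + T^(3/2)) = 0)
(z(6) - 44)² = (0 - 44)² = (-44)² = 1936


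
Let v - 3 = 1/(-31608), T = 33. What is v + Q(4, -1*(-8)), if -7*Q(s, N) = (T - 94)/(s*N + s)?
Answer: 717319/221256 ≈ 3.2420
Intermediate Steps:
Q(s, N) = 61/(7*(s + N*s)) (Q(s, N) = -(33 - 94)/(7*(s*N + s)) = -(-61)/(7*(N*s + s)) = -(-61)/(7*(s + N*s)) = 61/(7*(s + N*s)))
v = 94823/31608 (v = 3 + 1/(-31608) = 3 - 1/31608 = 94823/31608 ≈ 3.0000)
v + Q(4, -1*(-8)) = 94823/31608 + (61/7)/(4*(1 - 1*(-8))) = 94823/31608 + (61/7)*(¼)/(1 + 8) = 94823/31608 + (61/7)*(¼)/9 = 94823/31608 + (61/7)*(¼)*(⅑) = 94823/31608 + 61/252 = 717319/221256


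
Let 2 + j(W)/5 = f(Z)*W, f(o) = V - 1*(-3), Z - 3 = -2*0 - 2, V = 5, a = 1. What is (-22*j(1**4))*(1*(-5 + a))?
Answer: 2640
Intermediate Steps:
Z = 1 (Z = 3 + (-2*0 - 2) = 3 + (0 - 2) = 3 - 2 = 1)
f(o) = 8 (f(o) = 5 - 1*(-3) = 5 + 3 = 8)
j(W) = -10 + 40*W (j(W) = -10 + 5*(8*W) = -10 + 40*W)
(-22*j(1**4))*(1*(-5 + a)) = (-22*(-10 + 40*1**4))*(1*(-5 + 1)) = (-22*(-10 + 40*1))*(1*(-4)) = -22*(-10 + 40)*(-4) = -22*30*(-4) = -660*(-4) = 2640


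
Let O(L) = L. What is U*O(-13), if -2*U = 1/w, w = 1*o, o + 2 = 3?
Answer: 13/2 ≈ 6.5000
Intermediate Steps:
o = 1 (o = -2 + 3 = 1)
w = 1 (w = 1*1 = 1)
U = -1/2 (U = -1/2/1 = -1/2*1 = -1/2 ≈ -0.50000)
U*O(-13) = -1/2*(-13) = 13/2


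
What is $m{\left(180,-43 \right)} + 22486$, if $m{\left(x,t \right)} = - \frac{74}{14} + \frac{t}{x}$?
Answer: $\frac{28325399}{1260} \approx 22480.0$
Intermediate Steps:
$m{\left(x,t \right)} = - \frac{37}{7} + \frac{t}{x}$ ($m{\left(x,t \right)} = \left(-74\right) \frac{1}{14} + \frac{t}{x} = - \frac{37}{7} + \frac{t}{x}$)
$m{\left(180,-43 \right)} + 22486 = \left(- \frac{37}{7} - \frac{43}{180}\right) + 22486 = - \frac{6961}{1260} + 22486 = \frac{28325399}{1260}$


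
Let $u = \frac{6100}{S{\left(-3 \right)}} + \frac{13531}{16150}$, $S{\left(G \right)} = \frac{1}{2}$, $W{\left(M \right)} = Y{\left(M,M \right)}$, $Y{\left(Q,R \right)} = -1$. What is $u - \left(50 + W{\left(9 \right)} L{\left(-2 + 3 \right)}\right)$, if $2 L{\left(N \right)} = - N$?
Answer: $\frac{98113978}{8075} \approx 12150.0$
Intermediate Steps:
$W{\left(M \right)} = -1$
$L{\left(N \right)} = - \frac{N}{2}$ ($L{\left(N \right)} = \frac{\left(-1\right) N}{2} = - \frac{N}{2}$)
$S{\left(G \right)} = \frac{1}{2}$
$u = \frac{197043531}{16150}$ ($u = 6100 \frac{1}{\frac{1}{2}} + \frac{13531}{16150} = 6100 \cdot 2 + 13531 \cdot \frac{1}{16150} = 12200 + \frac{13531}{16150} = \frac{197043531}{16150} \approx 12201.0$)
$u - \left(50 + W{\left(9 \right)} L{\left(-2 + 3 \right)}\right) = \frac{197043531}{16150} - \left(50 - - \frac{-2 + 3}{2}\right) = \frac{197043531}{16150} - \left(50 - \left(- \frac{1}{2}\right) 1\right) = \frac{197043531}{16150} - \left(50 - - \frac{1}{2}\right) = \frac{197043531}{16150} - \left(50 + \frac{1}{2}\right) = \frac{197043531}{16150} - \frac{101}{2} = \frac{98113978}{8075}$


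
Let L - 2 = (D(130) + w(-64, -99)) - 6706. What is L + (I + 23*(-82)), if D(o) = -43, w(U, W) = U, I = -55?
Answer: -8752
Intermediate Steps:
L = -6811 (L = 2 + ((-43 - 64) - 6706) = 2 + (-107 - 6706) = 2 - 6813 = -6811)
L + (I + 23*(-82)) = -6811 + (-55 + 23*(-82)) = -6811 + (-55 - 1886) = -6811 - 1941 = -8752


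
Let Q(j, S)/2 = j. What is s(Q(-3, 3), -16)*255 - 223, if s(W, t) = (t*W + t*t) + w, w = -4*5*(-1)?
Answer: 94637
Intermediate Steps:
w = 20 (w = -20*(-1) = 20)
Q(j, S) = 2*j
s(W, t) = 20 + t² + W*t (s(W, t) = (t*W + t*t) + 20 = (W*t + t²) + 20 = (t² + W*t) + 20 = 20 + t² + W*t)
s(Q(-3, 3), -16)*255 - 223 = (20 + (-16)² + (2*(-3))*(-16))*255 - 223 = (20 + 256 - 6*(-16))*255 - 223 = (20 + 256 + 96)*255 - 223 = 372*255 - 223 = 94860 - 223 = 94637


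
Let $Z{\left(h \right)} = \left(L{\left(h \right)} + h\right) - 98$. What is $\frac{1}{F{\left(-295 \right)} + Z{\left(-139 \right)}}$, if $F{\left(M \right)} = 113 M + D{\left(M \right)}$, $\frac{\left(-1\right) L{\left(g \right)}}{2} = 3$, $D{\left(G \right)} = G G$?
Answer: $\frac{1}{53447} \approx 1.871 \cdot 10^{-5}$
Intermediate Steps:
$D{\left(G \right)} = G^{2}$
$L{\left(g \right)} = -6$ ($L{\left(g \right)} = \left(-2\right) 3 = -6$)
$Z{\left(h \right)} = -104 + h$ ($Z{\left(h \right)} = \left(-6 + h\right) - 98 = -104 + h$)
$F{\left(M \right)} = M^{2} + 113 M$ ($F{\left(M \right)} = 113 M + M^{2} = M^{2} + 113 M$)
$\frac{1}{F{\left(-295 \right)} + Z{\left(-139 \right)}} = \frac{1}{- 295 \left(113 - 295\right) - 243} = \frac{1}{\left(-295\right) \left(-182\right) - 243} = \frac{1}{53690 - 243} = \frac{1}{53447}$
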